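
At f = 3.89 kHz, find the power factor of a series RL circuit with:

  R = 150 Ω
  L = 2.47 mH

Step 1 — Angular frequency: ω = 2π·f = 2π·3890 = 2.444e+04 rad/s.
Step 2 — Component impedances:
  R: Z = R = 150 Ω
  L: Z = jωL = j·2.444e+04·0.00247 = 0 + j60.37 Ω
Step 3 — Series combination: Z_total = R + L = 150 + j60.37 Ω = 161.7∠21.9° Ω.
Step 4 — Power factor: PF = cos(φ) = Re(Z)/|Z| = 150/161.69 = 0.9277.
Step 5 — Type: Im(Z) = 60.37 ⇒ lagging (phase φ = 21.9°).

PF = 0.9277 (lagging, φ = 21.9°)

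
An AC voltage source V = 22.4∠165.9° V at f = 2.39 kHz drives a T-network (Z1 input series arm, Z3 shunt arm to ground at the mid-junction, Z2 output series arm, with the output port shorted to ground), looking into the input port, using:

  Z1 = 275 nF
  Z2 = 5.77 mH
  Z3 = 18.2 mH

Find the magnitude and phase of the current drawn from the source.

Step 1 — Angular frequency: ω = 2π·f = 2π·2390 = 1.502e+04 rad/s.
Step 2 — Component impedances:
  Z1: Z = 1/(jωC) = -j/(ω·C) = 0 - j242.2 Ω
  Z2: Z = jωL = j·1.502e+04·0.00577 = 0 + j86.65 Ω
  Z3: Z = jωL = j·1.502e+04·0.0182 = 0 + j273.3 Ω
Step 3 — With the output port shorted to ground, the output series arm Z2 runs from the junction to ground; the shunt arm Z3 also runs from the junction to ground. They appear in parallel: Z3 || Z2 = 0 + j65.79 Ω.
Step 4 — Series with input arm Z1: Z_in = Z1 + (Z3 || Z2) = 0 - j176.4 Ω = 176.4∠-90.0° Ω.
Step 5 — Source phasor: V = 22.4∠165.9° V = -21.73 + j5.457 V.
Step 6 — Ohm's law: I = V / Z_total = (-21.73 + j5.457) / (0 - j176.4) = -0.03094 - j0.1232 A.
Step 7 — Convert to polar: |I| = 0.127 A, ∠I = -104.1°.

I = 0.127∠-104.1° A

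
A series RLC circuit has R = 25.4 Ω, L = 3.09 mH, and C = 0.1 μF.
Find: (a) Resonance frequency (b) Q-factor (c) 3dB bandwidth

Step 1 — Resonance: ω₀ = 1/√(LC) = 1/√(0.00309·1e-07) = 5.689e+04 rad/s.
Step 2 — f₀ = ω₀/(2π) = 9054 Hz.
Step 3 — Series Q: Q = ω₀L/R = 5.689e+04·0.00309/25.4 = 6.921.
Step 4 — Bandwidth: Δω = ω₀/Q = 8220 rad/s; BW = Δω/(2π) = 1308 Hz.

(a) f₀ = 9054 Hz  (b) Q = 6.921  (c) BW = 1308 Hz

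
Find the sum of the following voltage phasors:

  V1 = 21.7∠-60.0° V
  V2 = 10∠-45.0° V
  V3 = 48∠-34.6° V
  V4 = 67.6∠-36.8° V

Step 1 — Convert each phasor to rectangular form:
  V1 = 21.7·(cos(-60.0°) + j·sin(-60.0°)) = 10.85 - j18.79 V
  V2 = 10·(cos(-45.0°) + j·sin(-45.0°)) = 7.071 - j7.071 V
  V3 = 48·(cos(-34.6°) + j·sin(-34.6°)) = 39.51 - j27.26 V
  V4 = 67.6·(cos(-36.8°) + j·sin(-36.8°)) = 54.13 - j40.49 V
Step 2 — Sum components: V_total = 111.6 - j93.61 V.
Step 3 — Convert to polar: |V_total| = 145.6 V, ∠V_total = -40.0°.

V_total = 145.6∠-40.0° V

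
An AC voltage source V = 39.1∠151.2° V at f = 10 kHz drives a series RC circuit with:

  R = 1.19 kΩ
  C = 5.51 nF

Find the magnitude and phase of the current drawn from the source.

Step 1 — Angular frequency: ω = 2π·f = 2π·1e+04 = 6.283e+04 rad/s.
Step 2 — Component impedances:
  R: Z = R = 1190 Ω
  C: Z = 1/(jωC) = -j/(ω·C) = 0 - j2888 Ω
Step 3 — Series combination: Z_total = R + C = 1190 - j2888 Ω = 3124∠-67.6° Ω.
Step 4 — Source phasor: V = 39.1∠151.2° V = -34.26 + j18.84 V.
Step 5 — Ohm's law: I = V / Z_total = (-34.26 + j18.84) / (1190 - j2888) = -0.009753 - j0.007844 A.
Step 6 — Convert to polar: |I| = 0.01252 A, ∠I = -141.2°.

I = 0.01252∠-141.2° A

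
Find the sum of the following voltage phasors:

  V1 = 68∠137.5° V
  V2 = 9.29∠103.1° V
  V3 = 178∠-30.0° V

Step 1 — Convert each phasor to rectangular form:
  V1 = 68·(cos(137.5°) + j·sin(137.5°)) = -50.13 + j45.94 V
  V2 = 9.29·(cos(103.1°) + j·sin(103.1°)) = -2.106 + j9.048 V
  V3 = 178·(cos(-30.0°) + j·sin(-30.0°)) = 154.2 - j89 V
Step 2 — Sum components: V_total = 101.9 - j34.01 V.
Step 3 — Convert to polar: |V_total| = 107.4 V, ∠V_total = -18.5°.

V_total = 107.4∠-18.5° V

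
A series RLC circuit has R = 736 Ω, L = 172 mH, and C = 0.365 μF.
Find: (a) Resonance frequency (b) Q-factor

Step 1 — Resonance condition Im(Z)=0 gives ω₀ = 1/√(LC).
Step 2 — ω₀ = 1/√(0.172·3.65e-07) = 3991 rad/s.
Step 3 — f₀ = ω₀/(2π) = 635.2 Hz.
Step 4 — Series Q: Q = ω₀L/R = 3991·0.172/736 = 0.9327.

(a) f₀ = 635.2 Hz  (b) Q = 0.9327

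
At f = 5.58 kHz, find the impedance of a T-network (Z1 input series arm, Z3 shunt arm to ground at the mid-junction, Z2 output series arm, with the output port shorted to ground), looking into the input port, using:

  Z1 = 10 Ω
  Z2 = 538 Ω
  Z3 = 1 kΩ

Step 1 — Angular frequency: ω = 2π·f = 2π·5580 = 3.506e+04 rad/s.
Step 2 — Component impedances:
  Z1: Z = R = 10 Ω
  Z2: Z = R = 538 Ω
  Z3: Z = R = 1000 Ω
Step 3 — With the output port shorted to ground, the output series arm Z2 runs from the junction to ground; the shunt arm Z3 also runs from the junction to ground. They appear in parallel: Z3 || Z2 = 349.8 Ω.
Step 4 — Series with input arm Z1: Z_in = Z1 + (Z3 || Z2) = 359.8 Ω = 359.8∠0.0° Ω.

Z = 359.8 Ω = 359.8∠0.0° Ω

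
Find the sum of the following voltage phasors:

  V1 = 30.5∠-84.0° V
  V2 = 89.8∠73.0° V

Step 1 — Convert each phasor to rectangular form:
  V1 = 30.5·(cos(-84.0°) + j·sin(-84.0°)) = 3.188 - j30.33 V
  V2 = 89.8·(cos(73.0°) + j·sin(73.0°)) = 26.25 + j85.88 V
Step 2 — Sum components: V_total = 29.44 + j55.54 V.
Step 3 — Convert to polar: |V_total| = 62.86 V, ∠V_total = 62.1°.

V_total = 62.86∠62.1° V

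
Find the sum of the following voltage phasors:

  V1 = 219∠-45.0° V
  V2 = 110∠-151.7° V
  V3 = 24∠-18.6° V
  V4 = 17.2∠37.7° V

Step 1 — Convert each phasor to rectangular form:
  V1 = 219·(cos(-45.0°) + j·sin(-45.0°)) = 154.9 - j154.9 V
  V2 = 110·(cos(-151.7°) + j·sin(-151.7°)) = -96.85 - j52.15 V
  V3 = 24·(cos(-18.6°) + j·sin(-18.6°)) = 22.75 - j7.655 V
  V4 = 17.2·(cos(37.7°) + j·sin(37.7°)) = 13.61 + j10.52 V
Step 2 — Sum components: V_total = 94.36 - j204.1 V.
Step 3 — Convert to polar: |V_total| = 224.9 V, ∠V_total = -65.2°.

V_total = 224.9∠-65.2° V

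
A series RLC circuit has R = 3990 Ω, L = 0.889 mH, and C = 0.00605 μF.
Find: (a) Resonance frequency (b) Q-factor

Step 1 — Resonance condition Im(Z)=0 gives ω₀ = 1/√(LC).
Step 2 — ω₀ = 1/√(0.000889·6.05e-09) = 4.312e+05 rad/s.
Step 3 — f₀ = ω₀/(2π) = 6.863e+04 Hz.
Step 4 — Series Q: Q = ω₀L/R = 4.312e+05·0.000889/3990 = 0.09607.

(a) f₀ = 6.863e+04 Hz  (b) Q = 0.09607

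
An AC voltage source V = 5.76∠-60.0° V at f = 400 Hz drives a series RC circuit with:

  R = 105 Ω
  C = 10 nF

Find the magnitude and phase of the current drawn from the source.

Step 1 — Angular frequency: ω = 2π·f = 2π·400 = 2513 rad/s.
Step 2 — Component impedances:
  R: Z = R = 105 Ω
  C: Z = 1/(jωC) = -j/(ω·C) = 0 - j3.979e+04 Ω
Step 3 — Series combination: Z_total = R + C = 105 - j3.979e+04 Ω = 3.979e+04∠-89.8° Ω.
Step 4 — Source phasor: V = 5.76∠-60.0° V = 2.88 - j4.988 V.
Step 5 — Ohm's law: I = V / Z_total = (2.88 - j4.988) / (105 - j3.979e+04) = 0.0001256 + j7.205e-05 A.
Step 6 — Convert to polar: |I| = 0.0001448 A, ∠I = 29.8°.

I = 0.0001448∠29.8° A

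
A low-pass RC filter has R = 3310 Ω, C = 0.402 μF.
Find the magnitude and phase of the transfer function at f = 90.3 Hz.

Step 1 — Angular frequency: ω = 2π·90.3 = 567.4 rad/s.
Step 2 — Transfer function: H(jω) = 1/(1 + jωRC).
Step 3 — Denominator: 1 + jωRC = 1 + j·567.4·3310·4.02e-07 = 1 + j0.755.
Step 4 — H = 0.637 - j0.4809.
Step 5 — Magnitude: |H| = 0.7981 (-2.0 dB); phase: φ = -37.1°.

|H| = 0.7981 (-2.0 dB), φ = -37.1°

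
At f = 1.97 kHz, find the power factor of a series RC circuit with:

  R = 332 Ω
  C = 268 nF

Step 1 — Angular frequency: ω = 2π·f = 2π·1970 = 1.238e+04 rad/s.
Step 2 — Component impedances:
  R: Z = R = 332 Ω
  C: Z = 1/(jωC) = -j/(ω·C) = 0 - j301.5 Ω
Step 3 — Series combination: Z_total = R + C = 332 - j301.5 Ω = 448.4∠-42.2° Ω.
Step 4 — Power factor: PF = cos(φ) = Re(Z)/|Z| = 332/448.44 = 0.7403.
Step 5 — Type: Im(Z) = -301.5 ⇒ leading (phase φ = -42.2°).

PF = 0.7403 (leading, φ = -42.2°)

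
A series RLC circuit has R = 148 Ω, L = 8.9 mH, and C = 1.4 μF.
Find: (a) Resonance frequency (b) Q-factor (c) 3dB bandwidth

Step 1 — Resonance condition Im(Z)=0 gives ω₀ = 1/√(LC).
Step 2 — ω₀ = 1/√(0.0089·1.4e-06) = 8959 rad/s.
Step 3 — f₀ = ω₀/(2π) = 1426 Hz.
Step 4 — Series Q: Q = ω₀L/R = 8959·0.0089/148 = 0.5387.
Step 5 — 3dB bandwidth: Δω = ω₀/Q = 1.663e+04 rad/s; BW = Δω/(2π) = 2647 Hz.

(a) f₀ = 1426 Hz  (b) Q = 0.5387  (c) BW = 2647 Hz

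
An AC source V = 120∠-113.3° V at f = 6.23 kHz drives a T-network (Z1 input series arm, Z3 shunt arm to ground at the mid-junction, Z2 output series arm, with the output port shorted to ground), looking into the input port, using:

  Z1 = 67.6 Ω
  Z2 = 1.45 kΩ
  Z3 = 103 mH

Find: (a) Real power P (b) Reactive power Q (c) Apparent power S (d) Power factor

Step 1 — Angular frequency: ω = 2π·f = 2π·6230 = 3.914e+04 rad/s.
Step 2 — Component impedances:
  Z1: Z = R = 67.6 Ω
  Z2: Z = R = 1450 Ω
  Z3: Z = jωL = j·3.914e+04·0.103 = 0 + j4032 Ω
Step 3 — With the output port shorted to ground, the output series arm Z2 runs from the junction to ground; the shunt arm Z3 also runs from the junction to ground. They appear in parallel: Z3 || Z2 = 1284 + j461.8 Ω.
Step 4 — Series with input arm Z1: Z_in = Z1 + (Z3 || Z2) = 1352 + j461.8 Ω = 1428∠18.9° Ω.
Step 5 — Source phasor: V = 120∠-113.3° V = -47.47 - j110.2 V.
Step 6 — Current: I = V / Z = -0.0564 - j0.06228 A = 0.08402∠-132.2° A.
Step 7 — Complex power: S = V·I* = 9.541 + j3.26 VA.
Step 8 — Real power: P = Re(S) = 9.541 W.
Step 9 — Reactive power: Q = Im(S) = 3.26 VAR.
Step 10 — Apparent power: |S| = 10.08 VA.
Step 11 — Power factor: PF = P/|S| = 0.9463 (lagging).

(a) P = 9.541 W  (b) Q = 3.26 VAR  (c) S = 10.08 VA  (d) PF = 0.9463 (lagging)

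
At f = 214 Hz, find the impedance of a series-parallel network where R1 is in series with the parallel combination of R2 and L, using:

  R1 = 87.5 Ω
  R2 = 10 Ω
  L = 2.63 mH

Step 1 — Angular frequency: ω = 2π·f = 2π·214 = 1345 rad/s.
Step 2 — Component impedances:
  R1: Z = R = 87.5 Ω
  R2: Z = R = 10 Ω
  L: Z = jωL = j·1345·0.00263 = 0 + j3.536 Ω
Step 3 — Parallel branch: R2 || L = 1/(1/R2 + 1/L) = 1.112 + j3.143 Ω.
Step 4 — Series with R1: Z_total = R1 + (R2 || L) = 88.61 + j3.143 Ω = 88.67∠2.0° Ω.

Z = 88.61 + j3.143 Ω = 88.67∠2.0° Ω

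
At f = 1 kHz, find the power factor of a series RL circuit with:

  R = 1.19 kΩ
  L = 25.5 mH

Step 1 — Angular frequency: ω = 2π·f = 2π·1000 = 6283 rad/s.
Step 2 — Component impedances:
  R: Z = R = 1190 Ω
  L: Z = jωL = j·6283·0.0255 = 0 + j160.2 Ω
Step 3 — Series combination: Z_total = R + L = 1190 + j160.2 Ω = 1201∠7.7° Ω.
Step 4 — Power factor: PF = cos(φ) = Re(Z)/|Z| = 1190/1200.7 = 0.9911.
Step 5 — Type: Im(Z) = 160.2 ⇒ lagging (phase φ = 7.7°).

PF = 0.9911 (lagging, φ = 7.7°)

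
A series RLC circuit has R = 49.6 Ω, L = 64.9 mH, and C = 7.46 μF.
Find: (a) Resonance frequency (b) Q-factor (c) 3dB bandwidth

Step 1 — Resonance condition Im(Z)=0 gives ω₀ = 1/√(LC).
Step 2 — ω₀ = 1/√(0.0649·7.46e-06) = 1437 rad/s.
Step 3 — f₀ = ω₀/(2π) = 228.7 Hz.
Step 4 — Series Q: Q = ω₀L/R = 1437·0.0649/49.6 = 1.88.
Step 5 — 3dB bandwidth: Δω = ω₀/Q = 764.3 rad/s; BW = Δω/(2π) = 121.6 Hz.

(a) f₀ = 228.7 Hz  (b) Q = 1.88  (c) BW = 121.6 Hz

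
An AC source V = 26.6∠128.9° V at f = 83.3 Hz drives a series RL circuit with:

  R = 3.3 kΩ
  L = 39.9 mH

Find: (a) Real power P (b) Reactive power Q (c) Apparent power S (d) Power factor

Step 1 — Angular frequency: ω = 2π·f = 2π·83.3 = 523.4 rad/s.
Step 2 — Component impedances:
  R: Z = R = 3300 Ω
  L: Z = jωL = j·523.4·0.0399 = 0 + j20.88 Ω
Step 3 — Series combination: Z_total = R + L = 3300 + j20.88 Ω = 3300∠0.4° Ω.
Step 4 — Source phasor: V = 26.6∠128.9° V = -16.7 + j20.7 V.
Step 5 — Current: I = V / Z = -0.005022 + j0.006305 A = 0.00806∠128.5° A.
Step 6 — Complex power: S = V·I* = 0.2144 + j0.001357 VA.
Step 7 — Real power: P = Re(S) = 0.2144 W.
Step 8 — Reactive power: Q = Im(S) = 0.001357 VAR.
Step 9 — Apparent power: |S| = 0.2144 VA.
Step 10 — Power factor: PF = P/|S| = 1 (lagging).

(a) P = 0.2144 W  (b) Q = 0.001357 VAR  (c) S = 0.2144 VA  (d) PF = 1 (lagging)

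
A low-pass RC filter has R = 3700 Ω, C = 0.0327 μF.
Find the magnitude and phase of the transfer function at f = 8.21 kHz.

Step 1 — Angular frequency: ω = 2π·8210 = 5.158e+04 rad/s.
Step 2 — Transfer function: H(jω) = 1/(1 + jωRC).
Step 3 — Denominator: 1 + jωRC = 1 + j·5.158e+04·3700·3.27e-08 = 1 + j6.241.
Step 4 — H = 0.02503 - j0.1562.
Step 5 — Magnitude: |H| = 0.1582 (-16.0 dB); phase: φ = -80.9°.

|H| = 0.1582 (-16.0 dB), φ = -80.9°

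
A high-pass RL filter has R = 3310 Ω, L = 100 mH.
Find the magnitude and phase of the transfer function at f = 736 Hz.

Step 1 — Angular frequency: ω = 2π·736 = 4624 rad/s.
Step 2 — Transfer function: H(jω) = jωL/(R + jωL).
Step 3 — Numerator jωL = j·462.4; denominator R + jωL = 3310 + j462.4.
Step 4 — H = 0.01915 + j0.137.
Step 5 — Magnitude: |H| = 0.1384 (-17.2 dB); phase: φ = 82.0°.

|H| = 0.1384 (-17.2 dB), φ = 82.0°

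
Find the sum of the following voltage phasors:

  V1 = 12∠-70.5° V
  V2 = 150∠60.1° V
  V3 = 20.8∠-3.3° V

Step 1 — Convert each phasor to rectangular form:
  V1 = 12·(cos(-70.5°) + j·sin(-70.5°)) = 4.006 - j11.31 V
  V2 = 150·(cos(60.1°) + j·sin(60.1°)) = 74.77 + j130 V
  V3 = 20.8·(cos(-3.3°) + j·sin(-3.3°)) = 20.77 - j1.197 V
Step 2 — Sum components: V_total = 99.54 + j117.5 V.
Step 3 — Convert to polar: |V_total| = 154 V, ∠V_total = 49.7°.

V_total = 154∠49.7° V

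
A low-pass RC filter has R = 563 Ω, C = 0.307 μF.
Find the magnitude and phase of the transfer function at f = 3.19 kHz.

Step 1 — Angular frequency: ω = 2π·3190 = 2.004e+04 rad/s.
Step 2 — Transfer function: H(jω) = 1/(1 + jωRC).
Step 3 — Denominator: 1 + jωRC = 1 + j·2.004e+04·563·3.07e-07 = 1 + j3.464.
Step 4 — H = 0.07691 - j0.2665.
Step 5 — Magnitude: |H| = 0.2773 (-11.1 dB); phase: φ = -73.9°.

|H| = 0.2773 (-11.1 dB), φ = -73.9°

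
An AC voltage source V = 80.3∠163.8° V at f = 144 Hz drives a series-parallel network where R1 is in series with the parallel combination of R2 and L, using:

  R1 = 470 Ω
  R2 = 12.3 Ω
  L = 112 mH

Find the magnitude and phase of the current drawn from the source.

Step 1 — Angular frequency: ω = 2π·f = 2π·144 = 904.8 rad/s.
Step 2 — Component impedances:
  R1: Z = R = 470 Ω
  R2: Z = R = 12.3 Ω
  L: Z = jωL = j·904.8·0.112 = 0 + j101.3 Ω
Step 3 — Parallel branch: R2 || L = 1/(1/R2 + 1/L) = 12.12 + j1.471 Ω.
Step 4 — Series with R1: Z_total = R1 + (R2 || L) = 482.1 + j1.471 Ω = 482.1∠0.2° Ω.
Step 5 — Source phasor: V = 80.3∠163.8° V = -77.11 + j22.4 V.
Step 6 — Ohm's law: I = V / Z_total = (-77.11 + j22.4) / (482.1 + j1.471) = -0.1598 + j0.04696 A.
Step 7 — Convert to polar: |I| = 0.1666 A, ∠I = 163.6°.

I = 0.1666∠163.6° A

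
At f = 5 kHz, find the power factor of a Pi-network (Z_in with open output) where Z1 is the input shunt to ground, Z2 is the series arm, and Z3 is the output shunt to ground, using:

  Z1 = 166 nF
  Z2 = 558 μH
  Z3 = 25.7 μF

Step 1 — Angular frequency: ω = 2π·f = 2π·5000 = 3.142e+04 rad/s.
Step 2 — Component impedances:
  Z1: Z = 1/(jωC) = -j/(ω·C) = 0 - j191.8 Ω
  Z2: Z = jωL = j·3.142e+04·0.000558 = 0 + j17.53 Ω
  Z3: Z = 1/(jωC) = -j/(ω·C) = 0 - j1.239 Ω
Step 3 — With open output, the series arm Z2 and the output shunt Z3 appear in series to ground: Z2 + Z3 = 0 + j16.29 Ω.
Step 4 — Parallel with input shunt Z1: Z_in = Z1 || (Z2 + Z3) = 0 + j17.8 Ω = 17.8∠90.0° Ω.
Step 5 — Power factor: PF = cos(φ) = Re(Z)/|Z| = -0/17.8 = -0.
Step 6 — Type: Im(Z) = 17.8 ⇒ lagging (phase φ = 90.0°).

PF = -0 (lagging, φ = 90.0°)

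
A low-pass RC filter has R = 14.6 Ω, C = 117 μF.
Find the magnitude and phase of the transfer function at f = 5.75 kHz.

Step 1 — Angular frequency: ω = 2π·5750 = 3.613e+04 rad/s.
Step 2 — Transfer function: H(jω) = 1/(1 + jωRC).
Step 3 — Denominator: 1 + jωRC = 1 + j·3.613e+04·14.6·0.000117 = 1 + j61.71.
Step 4 — H = 0.0002625 - j0.0162.
Step 5 — Magnitude: |H| = 0.0162 (-35.8 dB); phase: φ = -89.1°.

|H| = 0.0162 (-35.8 dB), φ = -89.1°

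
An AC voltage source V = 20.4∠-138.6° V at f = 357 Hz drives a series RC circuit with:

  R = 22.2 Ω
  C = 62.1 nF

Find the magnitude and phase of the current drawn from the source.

Step 1 — Angular frequency: ω = 2π·f = 2π·357 = 2243 rad/s.
Step 2 — Component impedances:
  R: Z = R = 22.2 Ω
  C: Z = 1/(jωC) = -j/(ω·C) = 0 - j7179 Ω
Step 3 — Series combination: Z_total = R + C = 22.2 - j7179 Ω = 7179∠-89.8° Ω.
Step 4 — Source phasor: V = 20.4∠-138.6° V = -15.3 - j13.49 V.
Step 5 — Ohm's law: I = V / Z_total = (-15.3 - j13.49) / (22.2 - j7179) = 0.001873 - j0.002137 A.
Step 6 — Convert to polar: |I| = 0.002842 A, ∠I = -48.8°.

I = 0.002842∠-48.8° A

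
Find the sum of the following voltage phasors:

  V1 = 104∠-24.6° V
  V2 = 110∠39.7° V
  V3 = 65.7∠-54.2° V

Step 1 — Convert each phasor to rectangular form:
  V1 = 104·(cos(-24.6°) + j·sin(-24.6°)) = 94.56 - j43.29 V
  V2 = 110·(cos(39.7°) + j·sin(39.7°)) = 84.63 + j70.26 V
  V3 = 65.7·(cos(-54.2°) + j·sin(-54.2°)) = 38.43 - j53.29 V
Step 2 — Sum components: V_total = 217.6 - j26.32 V.
Step 3 — Convert to polar: |V_total| = 219.2 V, ∠V_total = -6.9°.

V_total = 219.2∠-6.9° V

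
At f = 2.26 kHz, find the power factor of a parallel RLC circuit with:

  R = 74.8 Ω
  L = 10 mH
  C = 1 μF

Step 1 — Angular frequency: ω = 2π·f = 2π·2260 = 1.42e+04 rad/s.
Step 2 — Component impedances:
  R: Z = R = 74.8 Ω
  L: Z = jωL = j·1.42e+04·0.01 = 0 + j142 Ω
  C: Z = 1/(jωC) = -j/(ω·C) = 0 - j70.42 Ω
Step 3 — Parallel combination: 1/Z_total = 1/R + 1/L + 1/C; Z_total = 58.14 - j31.13 Ω = 65.94∠-28.2° Ω.
Step 4 — Power factor: PF = cos(φ) = Re(Z)/|Z| = 58.135/65.943 = 0.8816.
Step 5 — Type: Im(Z) = -31.13 ⇒ leading (phase φ = -28.2°).

PF = 0.8816 (leading, φ = -28.2°)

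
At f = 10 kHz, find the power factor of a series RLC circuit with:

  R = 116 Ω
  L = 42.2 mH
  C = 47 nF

Step 1 — Angular frequency: ω = 2π·f = 2π·1e+04 = 6.283e+04 rad/s.
Step 2 — Component impedances:
  R: Z = R = 116 Ω
  L: Z = jωL = j·6.283e+04·0.0422 = 0 + j2652 Ω
  C: Z = 1/(jωC) = -j/(ω·C) = 0 - j338.6 Ω
Step 3 — Series combination: Z_total = R + L + C = 116 + j2313 Ω = 2316∠87.1° Ω.
Step 4 — Power factor: PF = cos(φ) = Re(Z)/|Z| = 116/2316 = 0.05009.
Step 5 — Type: Im(Z) = 2313 ⇒ lagging (phase φ = 87.1°).

PF = 0.05009 (lagging, φ = 87.1°)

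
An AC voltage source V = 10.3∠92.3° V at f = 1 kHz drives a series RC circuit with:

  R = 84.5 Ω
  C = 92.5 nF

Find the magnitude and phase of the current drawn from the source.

Step 1 — Angular frequency: ω = 2π·f = 2π·1000 = 6283 rad/s.
Step 2 — Component impedances:
  R: Z = R = 84.5 Ω
  C: Z = 1/(jωC) = -j/(ω·C) = 0 - j1721 Ω
Step 3 — Series combination: Z_total = R + C = 84.5 - j1721 Ω = 1723∠-87.2° Ω.
Step 4 — Source phasor: V = 10.3∠92.3° V = -0.4134 + j10.29 V.
Step 5 — Ohm's law: I = V / Z_total = (-0.4134 + j10.29) / (84.5 - j1721) = -0.005979 + j5.339e-05 A.
Step 6 — Convert to polar: |I| = 0.005979 A, ∠I = 179.5°.

I = 0.005979∠179.5° A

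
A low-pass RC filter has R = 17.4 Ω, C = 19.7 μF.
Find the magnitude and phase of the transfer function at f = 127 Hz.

Step 1 — Angular frequency: ω = 2π·127 = 798 rad/s.
Step 2 — Transfer function: H(jω) = 1/(1 + jωRC).
Step 3 — Denominator: 1 + jωRC = 1 + j·798·17.4·1.97e-05 = 1 + j0.2735.
Step 4 — H = 0.9304 - j0.2545.
Step 5 — Magnitude: |H| = 0.9646 (-0.3 dB); phase: φ = -15.3°.

|H| = 0.9646 (-0.3 dB), φ = -15.3°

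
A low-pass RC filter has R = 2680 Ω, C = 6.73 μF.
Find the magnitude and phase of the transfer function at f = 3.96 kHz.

Step 1 — Angular frequency: ω = 2π·3960 = 2.488e+04 rad/s.
Step 2 — Transfer function: H(jω) = 1/(1 + jωRC).
Step 3 — Denominator: 1 + jωRC = 1 + j·2.488e+04·2680·6.73e-06 = 1 + j448.8.
Step 4 — H = 4.965e-06 - j0.002228.
Step 5 — Magnitude: |H| = 0.002228 (-53.0 dB); phase: φ = -89.9°.

|H| = 0.002228 (-53.0 dB), φ = -89.9°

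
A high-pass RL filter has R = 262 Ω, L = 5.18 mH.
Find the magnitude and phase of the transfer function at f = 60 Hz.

Step 1 — Angular frequency: ω = 2π·60 = 377 rad/s.
Step 2 — Transfer function: H(jω) = jωL/(R + jωL).
Step 3 — Numerator jωL = j·1.953; denominator R + jωL = 262 + j1.953.
Step 4 — H = 5.555e-05 + j0.007453.
Step 5 — Magnitude: |H| = 0.007453 (-42.6 dB); phase: φ = 89.6°.

|H| = 0.007453 (-42.6 dB), φ = 89.6°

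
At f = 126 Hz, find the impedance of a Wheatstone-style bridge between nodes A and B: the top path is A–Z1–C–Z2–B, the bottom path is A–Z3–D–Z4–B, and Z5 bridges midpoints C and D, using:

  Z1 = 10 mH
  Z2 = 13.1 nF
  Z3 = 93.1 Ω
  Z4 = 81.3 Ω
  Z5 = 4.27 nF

Step 1 — Angular frequency: ω = 2π·f = 2π·126 = 791.7 rad/s.
Step 2 — Component impedances:
  Z1: Z = jωL = j·791.7·0.01 = 0 + j7.917 Ω
  Z2: Z = 1/(jωC) = -j/(ω·C) = 0 - j9.642e+04 Ω
  Z3: Z = R = 93.1 Ω
  Z4: Z = R = 81.3 Ω
  Z5: Z = 1/(jωC) = -j/(ω·C) = 0 - j2.958e+05 Ω
Step 3 — Bridge requires nodal analysis (the Z5 bridge couples midpoints C and D, so the two paths cannot be reduced to a simple series/parallel combination). Setting node B to ground and injecting 1 A at node A, the 3-node admittance system at A, C, D solves to V_A = Z_AB = 174.4 - j0.3448 Ω = 174.4∠-0.1° Ω.

Z = 174.4 - j0.3448 Ω = 174.4∠-0.1° Ω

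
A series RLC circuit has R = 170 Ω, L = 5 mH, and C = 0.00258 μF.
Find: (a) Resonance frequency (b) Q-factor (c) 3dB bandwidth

Step 1 — Resonance: ω₀ = 1/√(LC) = 1/√(0.005·2.58e-09) = 2.784e+05 rad/s.
Step 2 — f₀ = ω₀/(2π) = 4.431e+04 Hz.
Step 3 — Series Q: Q = ω₀L/R = 2.784e+05·0.005/170 = 8.189.
Step 4 — Bandwidth: Δω = ω₀/Q = 3.4e+04 rad/s; BW = Δω/(2π) = 5411 Hz.

(a) f₀ = 4.431e+04 Hz  (b) Q = 8.189  (c) BW = 5411 Hz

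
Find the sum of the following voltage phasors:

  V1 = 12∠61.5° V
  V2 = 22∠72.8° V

Step 1 — Convert each phasor to rectangular form:
  V1 = 12·(cos(61.5°) + j·sin(61.5°)) = 5.726 + j10.55 V
  V2 = 22·(cos(72.8°) + j·sin(72.8°)) = 6.506 + j21.02 V
Step 2 — Sum components: V_total = 12.23 + j31.56 V.
Step 3 — Convert to polar: |V_total| = 33.85 V, ∠V_total = 68.8°.

V_total = 33.85∠68.8° V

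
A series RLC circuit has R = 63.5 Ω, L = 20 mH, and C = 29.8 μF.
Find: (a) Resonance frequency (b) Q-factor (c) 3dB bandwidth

Step 1 — Resonance: ω₀ = 1/√(LC) = 1/√(0.02·2.98e-05) = 1295 rad/s.
Step 2 — f₀ = ω₀/(2π) = 206.2 Hz.
Step 3 — Series Q: Q = ω₀L/R = 1295·0.02/63.5 = 0.408.
Step 4 — Bandwidth: Δω = ω₀/Q = 3175 rad/s; BW = Δω/(2π) = 505.3 Hz.

(a) f₀ = 206.2 Hz  (b) Q = 0.408  (c) BW = 505.3 Hz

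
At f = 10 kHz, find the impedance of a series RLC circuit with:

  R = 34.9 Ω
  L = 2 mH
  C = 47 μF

Step 1 — Angular frequency: ω = 2π·f = 2π·1e+04 = 6.283e+04 rad/s.
Step 2 — Component impedances:
  R: Z = R = 34.9 Ω
  L: Z = jωL = j·6.283e+04·0.002 = 0 + j125.7 Ω
  C: Z = 1/(jωC) = -j/(ω·C) = 0 - j0.3386 Ω
Step 3 — Series combination: Z_total = R + L + C = 34.9 + j125.3 Ω = 130.1∠74.4° Ω.

Z = 34.9 + j125.3 Ω = 130.1∠74.4° Ω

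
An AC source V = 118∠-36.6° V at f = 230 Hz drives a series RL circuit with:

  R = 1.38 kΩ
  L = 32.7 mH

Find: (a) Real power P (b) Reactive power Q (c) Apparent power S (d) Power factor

Step 1 — Angular frequency: ω = 2π·f = 2π·230 = 1445 rad/s.
Step 2 — Component impedances:
  R: Z = R = 1380 Ω
  L: Z = jωL = j·1445·0.0327 = 0 + j47.26 Ω
Step 3 — Series combination: Z_total = R + L = 1380 + j47.26 Ω = 1381∠2.0° Ω.
Step 4 — Source phasor: V = 118∠-36.6° V = 94.73 - j70.35 V.
Step 5 — Current: I = V / Z = 0.06682 - j0.05327 A = 0.08546∠-38.6° A.
Step 6 — Complex power: S = V·I* = 10.08 + j0.3451 VA.
Step 7 — Real power: P = Re(S) = 10.08 W.
Step 8 — Reactive power: Q = Im(S) = 0.3451 VAR.
Step 9 — Apparent power: |S| = 10.08 VA.
Step 10 — Power factor: PF = P/|S| = 0.9994 (lagging).

(a) P = 10.08 W  (b) Q = 0.3451 VAR  (c) S = 10.08 VA  (d) PF = 0.9994 (lagging)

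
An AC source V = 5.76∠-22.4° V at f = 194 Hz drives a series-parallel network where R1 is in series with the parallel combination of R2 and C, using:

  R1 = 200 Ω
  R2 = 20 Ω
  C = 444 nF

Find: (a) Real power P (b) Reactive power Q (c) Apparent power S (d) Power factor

Step 1 — Angular frequency: ω = 2π·f = 2π·194 = 1219 rad/s.
Step 2 — Component impedances:
  R1: Z = R = 200 Ω
  R2: Z = R = 20 Ω
  C: Z = 1/(jωC) = -j/(ω·C) = 0 - j1848 Ω
Step 3 — Parallel branch: R2 || C = 1/(1/R2 + 1/C) = 20 - j0.2165 Ω.
Step 4 — Series with R1: Z_total = R1 + (R2 || C) = 220 - j0.2165 Ω = 220∠-0.1° Ω.
Step 5 — Source phasor: V = 5.76∠-22.4° V = 5.325 - j2.195 V.
Step 6 — Current: I = V / Z = 0.02422 - j0.009953 A = 0.02618∠-22.3° A.
Step 7 — Complex power: S = V·I* = 0.1508 - j0.0001484 VA.
Step 8 — Real power: P = Re(S) = 0.1508 W.
Step 9 — Reactive power: Q = Im(S) = -0.0001484 VAR.
Step 10 — Apparent power: |S| = 0.1508 VA.
Step 11 — Power factor: PF = P/|S| = 1 (leading).

(a) P = 0.1508 W  (b) Q = -0.0001484 VAR  (c) S = 0.1508 VA  (d) PF = 1 (leading)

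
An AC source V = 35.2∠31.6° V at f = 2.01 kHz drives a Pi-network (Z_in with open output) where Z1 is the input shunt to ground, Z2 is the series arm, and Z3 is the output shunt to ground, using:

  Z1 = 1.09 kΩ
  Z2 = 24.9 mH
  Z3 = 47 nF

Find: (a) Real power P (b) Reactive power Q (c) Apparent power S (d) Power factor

Step 1 — Angular frequency: ω = 2π·f = 2π·2010 = 1.263e+04 rad/s.
Step 2 — Component impedances:
  Z1: Z = R = 1090 Ω
  Z2: Z = jωL = j·1.263e+04·0.0249 = 0 + j314.5 Ω
  Z3: Z = 1/(jωC) = -j/(ω·C) = 0 - j1685 Ω
Step 3 — With open output, the series arm Z2 and the output shunt Z3 appear in series to ground: Z2 + Z3 = 0 - j1370 Ω.
Step 4 — Parallel with input shunt Z1: Z_in = Z1 || (Z2 + Z3) = 667.6 - j531 Ω = 853∠-38.5° Ω.
Step 5 — Source phasor: V = 35.2∠31.6° V = 29.98 + j18.44 V.
Step 6 — Current: I = V / Z = 0.01404 + j0.0388 A = 0.04126∠70.1° A.
Step 7 — Complex power: S = V·I* = 1.137 - j0.9042 VA.
Step 8 — Real power: P = Re(S) = 1.137 W.
Step 9 — Reactive power: Q = Im(S) = -0.9042 VAR.
Step 10 — Apparent power: |S| = 1.453 VA.
Step 11 — Power factor: PF = P/|S| = 0.7826 (leading).

(a) P = 1.137 W  (b) Q = -0.9042 VAR  (c) S = 1.453 VA  (d) PF = 0.7826 (leading)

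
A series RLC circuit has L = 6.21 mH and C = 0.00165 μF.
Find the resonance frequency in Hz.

Step 1 — Resonance condition Im(Z)=0 gives ω₀ = 1/√(LC).
Step 2 — ω₀ = 1/√(0.00621·1.65e-09) = 3.124e+05 rad/s.
Step 3 — f₀ = ω₀/(2π) = 4.972e+04 Hz.

f₀ = 4.972e+04 Hz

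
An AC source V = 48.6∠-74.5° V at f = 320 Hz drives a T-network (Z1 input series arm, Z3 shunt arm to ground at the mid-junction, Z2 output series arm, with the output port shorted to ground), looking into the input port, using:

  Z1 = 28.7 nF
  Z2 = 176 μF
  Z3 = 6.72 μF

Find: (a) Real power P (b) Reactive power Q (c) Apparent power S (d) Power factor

Step 1 — Angular frequency: ω = 2π·f = 2π·320 = 2011 rad/s.
Step 2 — Component impedances:
  Z1: Z = 1/(jωC) = -j/(ω·C) = 0 - j1.733e+04 Ω
  Z2: Z = 1/(jωC) = -j/(ω·C) = 0 - j2.826 Ω
  Z3: Z = 1/(jωC) = -j/(ω·C) = 0 - j74.01 Ω
Step 3 — With the output port shorted to ground, the output series arm Z2 runs from the junction to ground; the shunt arm Z3 also runs from the junction to ground. They appear in parallel: Z3 || Z2 = 0 - j2.722 Ω.
Step 4 — Series with input arm Z1: Z_in = Z1 + (Z3 || Z2) = 0 - j1.733e+04 Ω = 1.733e+04∠-90.0° Ω.
Step 5 — Source phasor: V = 48.6∠-74.5° V = 12.99 - j46.83 V.
Step 6 — Current: I = V / Z = 0.002702 + j0.0007493 A = 0.002804∠15.5° A.
Step 7 — Complex power: S = V·I* = 0 - j0.1363 VA.
Step 8 — Real power: P = Re(S) = 0 W.
Step 9 — Reactive power: Q = Im(S) = -0.1363 VAR.
Step 10 — Apparent power: |S| = 0.1363 VA.
Step 11 — Power factor: PF = P/|S| = 0 (leading).

(a) P = 0 W  (b) Q = -0.1363 VAR  (c) S = 0.1363 VA  (d) PF = 0 (leading)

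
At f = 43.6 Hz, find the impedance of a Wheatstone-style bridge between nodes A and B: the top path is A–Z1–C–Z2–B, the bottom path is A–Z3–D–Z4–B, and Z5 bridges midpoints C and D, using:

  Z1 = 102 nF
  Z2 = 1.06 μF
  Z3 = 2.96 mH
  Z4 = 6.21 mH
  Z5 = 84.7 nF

Step 1 — Angular frequency: ω = 2π·f = 2π·43.6 = 273.9 rad/s.
Step 2 — Component impedances:
  Z1: Z = 1/(jωC) = -j/(ω·C) = 0 - j3.579e+04 Ω
  Z2: Z = 1/(jωC) = -j/(ω·C) = 0 - j3444 Ω
  Z3: Z = jωL = j·273.9·0.00296 = 0 + j0.8109 Ω
  Z4: Z = jωL = j·273.9·0.00621 = 0 + j1.701 Ω
  Z5: Z = 1/(jωC) = -j/(ω·C) = 0 - j4.31e+04 Ω
Step 3 — Bridge requires nodal analysis (the Z5 bridge couples midpoints C and D, so the two paths cannot be reduced to a simple series/parallel combination). Setting node B to ground and injecting 1 A at node A, the 3-node admittance system at A, C, D solves to V_A = Z_AB = 0 + j2.512 Ω = 2.512∠90.0° Ω.

Z = 0 + j2.512 Ω = 2.512∠90.0° Ω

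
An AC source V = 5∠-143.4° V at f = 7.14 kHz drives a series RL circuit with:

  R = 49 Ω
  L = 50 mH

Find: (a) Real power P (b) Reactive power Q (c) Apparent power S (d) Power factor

Step 1 — Angular frequency: ω = 2π·f = 2π·7140 = 4.486e+04 rad/s.
Step 2 — Component impedances:
  R: Z = R = 49 Ω
  L: Z = jωL = j·4.486e+04·0.05 = 0 + j2243 Ω
Step 3 — Series combination: Z_total = R + L = 49 + j2243 Ω = 2244∠88.7° Ω.
Step 4 — Source phasor: V = 5∠-143.4° V = -4.014 - j2.981 V.
Step 5 — Current: I = V / Z = -0.001367 + j0.00176 A = 0.002229∠127.9° A.
Step 6 — Complex power: S = V·I* = 0.0002434 + j0.01114 VA.
Step 7 — Real power: P = Re(S) = 0.0002434 W.
Step 8 — Reactive power: Q = Im(S) = 0.01114 VAR.
Step 9 — Apparent power: |S| = 0.01114 VA.
Step 10 — Power factor: PF = P/|S| = 0.02184 (lagging).

(a) P = 0.0002434 W  (b) Q = 0.01114 VAR  (c) S = 0.01114 VA  (d) PF = 0.02184 (lagging)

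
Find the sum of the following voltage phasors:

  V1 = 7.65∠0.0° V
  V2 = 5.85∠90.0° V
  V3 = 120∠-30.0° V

Step 1 — Convert each phasor to rectangular form:
  V1 = 7.65·(cos(0.0°) + j·sin(0.0°)) = 7.65 V
  V2 = 5.85·(cos(90.0°) + j·sin(90.0°)) = 0 + j5.85 V
  V3 = 120·(cos(-30.0°) + j·sin(-30.0°)) = 103.9 - j60 V
Step 2 — Sum components: V_total = 111.6 - j54.15 V.
Step 3 — Convert to polar: |V_total| = 124 V, ∠V_total = -25.9°.

V_total = 124∠-25.9° V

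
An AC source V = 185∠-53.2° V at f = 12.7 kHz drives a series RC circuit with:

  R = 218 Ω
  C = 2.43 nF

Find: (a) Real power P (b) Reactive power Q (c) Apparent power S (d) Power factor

Step 1 — Angular frequency: ω = 2π·f = 2π·1.27e+04 = 7.98e+04 rad/s.
Step 2 — Component impedances:
  R: Z = R = 218 Ω
  C: Z = 1/(jωC) = -j/(ω·C) = 0 - j5157 Ω
Step 3 — Series combination: Z_total = R + C = 218 - j5157 Ω = 5162∠-87.6° Ω.
Step 4 — Source phasor: V = 185∠-53.2° V = 110.8 - j148.1 V.
Step 5 — Current: I = V / Z = 0.02958 + j0.02024 A = 0.03584∠34.4° A.
Step 6 — Complex power: S = V·I* = 0.28 - j6.625 VA.
Step 7 — Real power: P = Re(S) = 0.28 W.
Step 8 — Reactive power: Q = Im(S) = -6.625 VAR.
Step 9 — Apparent power: |S| = 6.63 VA.
Step 10 — Power factor: PF = P/|S| = 0.04223 (leading).

(a) P = 0.28 W  (b) Q = -6.625 VAR  (c) S = 6.63 VA  (d) PF = 0.04223 (leading)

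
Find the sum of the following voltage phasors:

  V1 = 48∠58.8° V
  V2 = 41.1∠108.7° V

Step 1 — Convert each phasor to rectangular form:
  V1 = 48·(cos(58.8°) + j·sin(58.8°)) = 24.87 + j41.06 V
  V2 = 41.1·(cos(108.7°) + j·sin(108.7°)) = -13.18 + j38.93 V
Step 2 — Sum components: V_total = 11.69 + j79.99 V.
Step 3 — Convert to polar: |V_total| = 80.84 V, ∠V_total = 81.7°.

V_total = 80.84∠81.7° V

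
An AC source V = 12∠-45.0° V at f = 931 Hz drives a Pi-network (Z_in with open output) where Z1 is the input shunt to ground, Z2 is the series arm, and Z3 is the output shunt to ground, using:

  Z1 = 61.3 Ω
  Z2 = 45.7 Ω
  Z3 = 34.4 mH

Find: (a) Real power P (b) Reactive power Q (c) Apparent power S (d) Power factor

Step 1 — Angular frequency: ω = 2π·f = 2π·931 = 5850 rad/s.
Step 2 — Component impedances:
  Z1: Z = R = 61.3 Ω
  Z2: Z = R = 45.7 Ω
  Z3: Z = jωL = j·5850·0.0344 = 0 + j201.2 Ω
Step 3 — With open output, the series arm Z2 and the output shunt Z3 appear in series to ground: Z2 + Z3 = 45.7 + j201.2 Ω.
Step 4 — Parallel with input shunt Z1: Z_in = Z1 || (Z2 + Z3) = 53.56 + j14.56 Ω = 55.5∠15.2° Ω.
Step 5 — Source phasor: V = 12∠-45.0° V = 8.485 - j8.485 V.
Step 6 — Current: I = V / Z = 0.1074 - j0.1876 A = 0.2162∠-60.2° A.
Step 7 — Complex power: S = V·I* = 2.504 + j0.6805 VA.
Step 8 — Real power: P = Re(S) = 2.504 W.
Step 9 — Reactive power: Q = Im(S) = 0.6805 VAR.
Step 10 — Apparent power: |S| = 2.594 VA.
Step 11 — Power factor: PF = P/|S| = 0.965 (lagging).

(a) P = 2.504 W  (b) Q = 0.6805 VAR  (c) S = 2.594 VA  (d) PF = 0.965 (lagging)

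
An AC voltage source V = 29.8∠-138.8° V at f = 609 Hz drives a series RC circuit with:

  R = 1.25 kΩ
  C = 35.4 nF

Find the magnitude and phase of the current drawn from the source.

Step 1 — Angular frequency: ω = 2π·f = 2π·609 = 3826 rad/s.
Step 2 — Component impedances:
  R: Z = R = 1250 Ω
  C: Z = 1/(jωC) = -j/(ω·C) = 0 - j7382 Ω
Step 3 — Series combination: Z_total = R + C = 1250 - j7382 Ω = 7488∠-80.4° Ω.
Step 4 — Source phasor: V = 29.8∠-138.8° V = -22.42 - j19.63 V.
Step 5 — Ohm's law: I = V / Z_total = (-22.42 - j19.63) / (1250 - j7382) = 0.002085 - j0.00339 A.
Step 6 — Convert to polar: |I| = 0.00398 A, ∠I = -58.4°.

I = 0.00398∠-58.4° A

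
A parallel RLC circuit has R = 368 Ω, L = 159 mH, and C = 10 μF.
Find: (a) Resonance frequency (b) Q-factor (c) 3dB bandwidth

Step 1 — Resonance: ω₀ = 1/√(LC) = 1/√(0.159·1e-05) = 793.1 rad/s.
Step 2 — f₀ = ω₀/(2π) = 126.2 Hz.
Step 3 — Parallel Q: Q = R/(ω₀L) = 368/(793.1·0.159) = 2.918.
Step 4 — Bandwidth: Δω = ω₀/Q = 271.7 rad/s; BW = Δω/(2π) = 43.25 Hz.

(a) f₀ = 126.2 Hz  (b) Q = 2.918  (c) BW = 43.25 Hz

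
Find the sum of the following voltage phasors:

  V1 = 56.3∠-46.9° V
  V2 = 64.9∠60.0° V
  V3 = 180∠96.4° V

Step 1 — Convert each phasor to rectangular form:
  V1 = 56.3·(cos(-46.9°) + j·sin(-46.9°)) = 38.47 - j41.11 V
  V2 = 64.9·(cos(60.0°) + j·sin(60.0°)) = 32.45 + j56.21 V
  V3 = 180·(cos(96.4°) + j·sin(96.4°)) = -20.06 + j178.9 V
Step 2 — Sum components: V_total = 50.85 + j194 V.
Step 3 — Convert to polar: |V_total| = 200.5 V, ∠V_total = 75.3°.

V_total = 200.5∠75.3° V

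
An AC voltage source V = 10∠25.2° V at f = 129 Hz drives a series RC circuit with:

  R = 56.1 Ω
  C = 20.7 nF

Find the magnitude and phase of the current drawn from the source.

Step 1 — Angular frequency: ω = 2π·f = 2π·129 = 810.5 rad/s.
Step 2 — Component impedances:
  R: Z = R = 56.1 Ω
  C: Z = 1/(jωC) = -j/(ω·C) = 0 - j5.96e+04 Ω
Step 3 — Series combination: Z_total = R + C = 56.1 - j5.96e+04 Ω = 5.96e+04∠-89.9° Ω.
Step 4 — Source phasor: V = 10∠25.2° V = 9.048 + j4.258 V.
Step 5 — Ohm's law: I = V / Z_total = (9.048 + j4.258) / (56.1 - j5.96e+04) = -7.129e-05 + j0.0001519 A.
Step 6 — Convert to polar: |I| = 0.0001678 A, ∠I = 115.1°.

I = 0.0001678∠115.1° A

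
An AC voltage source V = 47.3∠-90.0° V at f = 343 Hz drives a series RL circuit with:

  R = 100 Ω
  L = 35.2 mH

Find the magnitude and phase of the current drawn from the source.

Step 1 — Angular frequency: ω = 2π·f = 2π·343 = 2155 rad/s.
Step 2 — Component impedances:
  R: Z = R = 100 Ω
  L: Z = jωL = j·2155·0.0352 = 0 + j75.86 Ω
Step 3 — Series combination: Z_total = R + L = 100 + j75.86 Ω = 125.5∠37.2° Ω.
Step 4 — Source phasor: V = 47.3∠-90.0° V = 0 - j47.3 V.
Step 5 — Ohm's law: I = V / Z_total = (0 - j47.3) / (100 + j75.86) = -0.2278 - j0.3002 A.
Step 6 — Convert to polar: |I| = 0.3768 A, ∠I = -127.2°.

I = 0.3768∠-127.2° A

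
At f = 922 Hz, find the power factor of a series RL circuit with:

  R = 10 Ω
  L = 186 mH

Step 1 — Angular frequency: ω = 2π·f = 2π·922 = 5793 rad/s.
Step 2 — Component impedances:
  R: Z = R = 10 Ω
  L: Z = jωL = j·5793·0.186 = 0 + j1078 Ω
Step 3 — Series combination: Z_total = R + L = 10 + j1078 Ω = 1078∠89.5° Ω.
Step 4 — Power factor: PF = cos(φ) = Re(Z)/|Z| = 10/1077.6 = 0.00928.
Step 5 — Type: Im(Z) = 1078 ⇒ lagging (phase φ = 89.5°).

PF = 0.00928 (lagging, φ = 89.5°)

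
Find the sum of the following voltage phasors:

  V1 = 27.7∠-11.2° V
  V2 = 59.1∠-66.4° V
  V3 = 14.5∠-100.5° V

Step 1 — Convert each phasor to rectangular form:
  V1 = 27.7·(cos(-11.2°) + j·sin(-11.2°)) = 27.17 - j5.38 V
  V2 = 59.1·(cos(-66.4°) + j·sin(-66.4°)) = 23.66 - j54.16 V
  V3 = 14.5·(cos(-100.5°) + j·sin(-100.5°)) = -2.642 - j14.26 V
Step 2 — Sum components: V_total = 48.19 - j73.79 V.
Step 3 — Convert to polar: |V_total| = 88.14 V, ∠V_total = -56.9°.

V_total = 88.14∠-56.9° V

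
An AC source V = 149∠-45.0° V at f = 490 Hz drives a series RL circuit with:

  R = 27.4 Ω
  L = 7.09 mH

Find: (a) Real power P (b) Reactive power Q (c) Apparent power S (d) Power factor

Step 1 — Angular frequency: ω = 2π·f = 2π·490 = 3079 rad/s.
Step 2 — Component impedances:
  R: Z = R = 27.4 Ω
  L: Z = jωL = j·3079·0.00709 = 0 + j21.83 Ω
Step 3 — Series combination: Z_total = R + L = 27.4 + j21.83 Ω = 35.03∠38.5° Ω.
Step 4 — Source phasor: V = 149∠-45.0° V = 105.4 - j105.4 V.
Step 5 — Current: I = V / Z = 0.4783 - j4.226 A = 4.253∠-83.5° A.
Step 6 — Complex power: S = V·I* = 495.7 + j394.9 VA.
Step 7 — Real power: P = Re(S) = 495.7 W.
Step 8 — Reactive power: Q = Im(S) = 394.9 VAR.
Step 9 — Apparent power: |S| = 633.7 VA.
Step 10 — Power factor: PF = P/|S| = 0.7821 (lagging).

(a) P = 495.7 W  (b) Q = 394.9 VAR  (c) S = 633.7 VA  (d) PF = 0.7821 (lagging)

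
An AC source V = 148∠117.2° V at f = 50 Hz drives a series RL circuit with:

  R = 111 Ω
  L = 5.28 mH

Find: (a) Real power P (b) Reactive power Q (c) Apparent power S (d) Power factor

Step 1 — Angular frequency: ω = 2π·f = 2π·50 = 314.2 rad/s.
Step 2 — Component impedances:
  R: Z = R = 111 Ω
  L: Z = jωL = j·314.2·0.00528 = 0 + j1.659 Ω
Step 3 — Series combination: Z_total = R + L = 111 + j1.659 Ω = 111∠0.9° Ω.
Step 4 — Source phasor: V = 148∠117.2° V = -67.65 + j131.6 V.
Step 5 — Current: I = V / Z = -0.5916 + j1.195 A = 1.333∠116.3° A.
Step 6 — Complex power: S = V·I* = 197.3 + j2.948 VA.
Step 7 — Real power: P = Re(S) = 197.3 W.
Step 8 — Reactive power: Q = Im(S) = 2.948 VAR.
Step 9 — Apparent power: |S| = 197.3 VA.
Step 10 — Power factor: PF = P/|S| = 0.9999 (lagging).

(a) P = 197.3 W  (b) Q = 2.948 VAR  (c) S = 197.3 VA  (d) PF = 0.9999 (lagging)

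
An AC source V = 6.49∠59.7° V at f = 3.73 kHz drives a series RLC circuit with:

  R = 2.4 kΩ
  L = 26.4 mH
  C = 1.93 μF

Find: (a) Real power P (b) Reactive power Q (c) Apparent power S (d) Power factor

Step 1 — Angular frequency: ω = 2π·f = 2π·3730 = 2.344e+04 rad/s.
Step 2 — Component impedances:
  R: Z = R = 2400 Ω
  L: Z = jωL = j·2.344e+04·0.0264 = 0 + j618.7 Ω
  C: Z = 1/(jωC) = -j/(ω·C) = 0 - j22.11 Ω
Step 3 — Series combination: Z_total = R + L + C = 2400 + j596.6 Ω = 2473∠14.0° Ω.
Step 4 — Source phasor: V = 6.49∠59.7° V = 3.274 + j5.603 V.
Step 5 — Current: I = V / Z = 0.001832 + j0.001879 A = 0.002624∠45.7° A.
Step 6 — Complex power: S = V·I* = 0.01653 + j0.004109 VA.
Step 7 — Real power: P = Re(S) = 0.01653 W.
Step 8 — Reactive power: Q = Im(S) = 0.004109 VAR.
Step 9 — Apparent power: |S| = 0.01703 VA.
Step 10 — Power factor: PF = P/|S| = 0.9705 (lagging).

(a) P = 0.01653 W  (b) Q = 0.004109 VAR  (c) S = 0.01703 VA  (d) PF = 0.9705 (lagging)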